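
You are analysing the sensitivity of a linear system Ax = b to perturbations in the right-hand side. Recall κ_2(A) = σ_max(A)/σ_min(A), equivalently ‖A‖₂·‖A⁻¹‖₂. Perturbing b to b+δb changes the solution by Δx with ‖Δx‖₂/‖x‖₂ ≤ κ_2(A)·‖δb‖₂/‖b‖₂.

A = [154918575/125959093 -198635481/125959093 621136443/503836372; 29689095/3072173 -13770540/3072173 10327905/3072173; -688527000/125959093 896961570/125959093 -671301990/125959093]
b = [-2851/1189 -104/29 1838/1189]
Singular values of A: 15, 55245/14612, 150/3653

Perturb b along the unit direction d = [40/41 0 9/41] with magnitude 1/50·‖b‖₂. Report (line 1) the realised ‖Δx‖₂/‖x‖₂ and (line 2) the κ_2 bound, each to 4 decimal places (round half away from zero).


0.0458
7.3060

σ_max = 15, σ_min = 150/3653
condition number: 15 ÷ (150/3653) = 365.3000
κ_2(A)·‖δb‖/‖b‖ = 7.3060
solve Ax = b  →  x = [-0.3755 -29.2301 -38.9608]
‖b‖ = 4.5826, ‖x‖ = 48.7081
with δb = [0.0894 0.0000 0.0201], A·Δx = δb → ‖Δx‖ = 2.2320
relative error = 0.0458
tightness: 0.0458 against a bound of 7.3060 (unrounded ratio ≈ 0.0063)


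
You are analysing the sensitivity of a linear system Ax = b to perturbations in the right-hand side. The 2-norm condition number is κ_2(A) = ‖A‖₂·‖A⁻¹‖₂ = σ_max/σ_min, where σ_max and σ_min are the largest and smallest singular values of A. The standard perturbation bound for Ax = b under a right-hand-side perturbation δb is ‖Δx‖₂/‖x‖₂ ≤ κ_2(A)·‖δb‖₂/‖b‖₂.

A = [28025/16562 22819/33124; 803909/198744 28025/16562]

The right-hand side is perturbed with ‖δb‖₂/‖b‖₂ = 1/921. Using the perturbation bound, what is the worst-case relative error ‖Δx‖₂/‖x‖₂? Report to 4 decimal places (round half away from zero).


M = AᵀA = [4493298049/233722944 156015175/19476912; 156015175/19476912 21670469/6492304]. tr(M)=31203757/1382976, det(M)=130321/22127616
eigenvalues of AᵀA: λ = (tr ± √(tr²−4·det))/2 = 361/16, 361/1382976
σ_max=√(361/16)=(19/4), σ_min=√(361/1382976)=(19/1176) → κ = 294.0000
perturbation bound = 294.0000·1/921 = 0.3192

0.3192


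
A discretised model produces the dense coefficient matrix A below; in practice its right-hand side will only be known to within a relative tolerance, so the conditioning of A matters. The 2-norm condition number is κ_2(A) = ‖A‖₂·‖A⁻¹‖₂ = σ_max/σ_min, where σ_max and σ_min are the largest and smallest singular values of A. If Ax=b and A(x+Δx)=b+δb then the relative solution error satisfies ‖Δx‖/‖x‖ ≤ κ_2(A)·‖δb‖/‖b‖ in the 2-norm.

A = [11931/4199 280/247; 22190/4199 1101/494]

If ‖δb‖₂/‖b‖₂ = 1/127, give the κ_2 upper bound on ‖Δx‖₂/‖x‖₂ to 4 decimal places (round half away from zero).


M = AᵀA = [2196349/61009 915075/61009; 915075/61009 1525801/244036]. tr(M)=61013/1444, det(M)=169/1444
char-poly roots: 169/4 and 1/361
σ_max=√(169/4)=(13/2), σ_min=√(1/361)=(1/19) → κ = 123.5000
κ_2(A)·‖δb‖/‖b‖ = 0.9724

0.9724


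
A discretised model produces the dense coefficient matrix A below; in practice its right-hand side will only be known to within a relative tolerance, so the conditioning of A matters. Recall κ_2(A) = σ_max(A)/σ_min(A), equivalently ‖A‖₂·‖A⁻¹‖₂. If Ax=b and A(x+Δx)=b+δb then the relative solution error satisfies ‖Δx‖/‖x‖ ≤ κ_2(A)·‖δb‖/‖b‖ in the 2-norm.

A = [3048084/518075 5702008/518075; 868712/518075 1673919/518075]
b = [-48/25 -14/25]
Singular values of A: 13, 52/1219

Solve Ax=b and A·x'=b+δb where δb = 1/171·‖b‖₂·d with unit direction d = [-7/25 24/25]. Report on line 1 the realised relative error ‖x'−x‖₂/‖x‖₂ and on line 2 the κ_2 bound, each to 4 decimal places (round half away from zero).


from the listed singular values, σ₁ = 13, σ_n = 52/1219
condition number: 13 ÷ (52/1219) = 304.7500
κ_2(A)·‖δb‖/‖b‖ = 1.7822
solve Ax = b  →  x = [-0.0724 -0.1357]
‖b‖₂ = 2.0000 and ‖x‖₂ = 0.1538
re-solving with b+δb shifts x by Δx of norm 0.2742
realised ‖Δx‖/‖x‖ = 1.7822
tightness: 1.7822 against a bound of 1.7822; the bound is attained (ratio 1)

1.7822
1.7822


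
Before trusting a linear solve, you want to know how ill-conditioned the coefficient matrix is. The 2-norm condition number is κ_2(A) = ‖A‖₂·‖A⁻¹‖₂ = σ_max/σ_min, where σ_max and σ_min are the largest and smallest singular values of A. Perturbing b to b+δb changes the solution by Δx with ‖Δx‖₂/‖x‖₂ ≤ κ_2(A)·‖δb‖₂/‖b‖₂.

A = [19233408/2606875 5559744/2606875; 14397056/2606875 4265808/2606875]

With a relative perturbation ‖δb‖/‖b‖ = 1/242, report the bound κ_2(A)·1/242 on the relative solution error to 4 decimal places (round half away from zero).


1.2927

AᵀA = [23087968190464/271831890625 6733916055552/271831890625; 6733916055552/271831890625 1964314849536/271831890625]; tr = 40083652864/434931025, det = 37748736/434931025
eigenvalues of AᵀA: λ = (tr ± √(tr²−4·det))/2 = 2304/25, 16384/17397241
κ = σ_max/σ_min = (48/5)/(128/4171) = 312.8250
bound on ‖Δx‖/‖x‖: κ·ε = 312.8250·1/242 = 1.2927


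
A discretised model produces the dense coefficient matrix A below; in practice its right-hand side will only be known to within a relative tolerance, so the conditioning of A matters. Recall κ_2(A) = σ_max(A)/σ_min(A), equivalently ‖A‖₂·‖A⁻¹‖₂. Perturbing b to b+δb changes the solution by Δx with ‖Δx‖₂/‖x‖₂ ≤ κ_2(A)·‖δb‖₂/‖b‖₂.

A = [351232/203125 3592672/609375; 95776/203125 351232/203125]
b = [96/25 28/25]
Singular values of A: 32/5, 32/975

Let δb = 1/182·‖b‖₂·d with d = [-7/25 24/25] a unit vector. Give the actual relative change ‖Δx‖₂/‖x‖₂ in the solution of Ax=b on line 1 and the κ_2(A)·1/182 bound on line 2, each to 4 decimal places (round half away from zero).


1.0714
1.0714

largest singular value 32/5, smallest 32/975
κ = σ_max/σ_min = (32/5)/(32/975) = 195.0000
worst-case relative error ≤ 195.0000 × 1/182 = 1.0714
solve Ax = b  →  x = [0.1750 0.6000]
‖b‖₂ = 4.0000 and ‖x‖₂ = 0.6250
re-solving with b+δb shifts x by Δx of norm 0.6696
dividing the unrounded norms, ‖Δx‖/‖x‖ = 1.0714
so the bound is sharp here: realised error equals the bound


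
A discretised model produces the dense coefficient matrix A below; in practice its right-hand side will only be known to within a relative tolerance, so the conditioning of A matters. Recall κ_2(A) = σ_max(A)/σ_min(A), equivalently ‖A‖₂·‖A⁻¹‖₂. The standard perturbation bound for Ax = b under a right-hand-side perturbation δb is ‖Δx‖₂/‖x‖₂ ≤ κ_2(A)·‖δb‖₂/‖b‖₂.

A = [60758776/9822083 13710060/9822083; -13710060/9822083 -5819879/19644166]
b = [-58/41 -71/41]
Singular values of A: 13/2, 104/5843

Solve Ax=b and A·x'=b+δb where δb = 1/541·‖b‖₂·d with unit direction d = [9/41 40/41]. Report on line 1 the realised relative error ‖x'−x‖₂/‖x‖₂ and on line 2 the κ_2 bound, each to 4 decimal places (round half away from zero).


largest singular value 13/2, smallest 104/5843
condition number: (13/2) ÷ (104/5843) = 365.1875
perturbation bound = 365.1875·1/541 = 0.6750
solve Ax = b  →  x = [24.5155 -109.6585]
‖b‖ = 2.2361, ‖x‖ = 112.3655
re-solving with b+δb shifts x by Δx of norm 0.2322
realised ‖Δx‖/‖x‖ = 0.0021
so the bound overstates the realised error by a factor of ≈ 326.6339 (computed from the unrounded values)

0.0021
0.6750


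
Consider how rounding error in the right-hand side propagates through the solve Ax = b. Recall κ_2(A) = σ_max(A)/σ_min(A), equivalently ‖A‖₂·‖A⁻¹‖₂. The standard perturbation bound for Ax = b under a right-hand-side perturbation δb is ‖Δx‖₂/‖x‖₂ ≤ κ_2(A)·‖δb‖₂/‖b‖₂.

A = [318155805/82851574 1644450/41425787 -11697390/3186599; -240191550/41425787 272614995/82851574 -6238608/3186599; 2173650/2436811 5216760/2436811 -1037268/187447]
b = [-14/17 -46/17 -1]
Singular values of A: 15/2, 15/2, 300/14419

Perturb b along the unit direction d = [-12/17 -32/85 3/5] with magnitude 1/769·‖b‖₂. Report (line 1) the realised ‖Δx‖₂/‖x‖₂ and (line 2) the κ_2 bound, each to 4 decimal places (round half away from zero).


0.0039
0.4688

σ_max = 15/2, σ_min = 300/14419
κ = σ_max/σ_min = (15/2)/(300/14419) = 360.4750
worst-case relative error ≤ 360.4750 × 1/769 = 0.4688
solve Ax = b  →  x = [17.2706 40.7561 18.7321]
‖b‖₂ = 3.0000 and ‖x‖₂ = 48.0648
δb = ε·‖b‖·d = [-0.0028 -0.0015 0.0023]; solving A·Δx = δb gives ‖Δx‖ = 0.1875
realised ‖Δx‖/‖x‖ = 0.0039
so the bound overstates the realised error by a factor of ≈ 120.1620 (computed from the unrounded values)


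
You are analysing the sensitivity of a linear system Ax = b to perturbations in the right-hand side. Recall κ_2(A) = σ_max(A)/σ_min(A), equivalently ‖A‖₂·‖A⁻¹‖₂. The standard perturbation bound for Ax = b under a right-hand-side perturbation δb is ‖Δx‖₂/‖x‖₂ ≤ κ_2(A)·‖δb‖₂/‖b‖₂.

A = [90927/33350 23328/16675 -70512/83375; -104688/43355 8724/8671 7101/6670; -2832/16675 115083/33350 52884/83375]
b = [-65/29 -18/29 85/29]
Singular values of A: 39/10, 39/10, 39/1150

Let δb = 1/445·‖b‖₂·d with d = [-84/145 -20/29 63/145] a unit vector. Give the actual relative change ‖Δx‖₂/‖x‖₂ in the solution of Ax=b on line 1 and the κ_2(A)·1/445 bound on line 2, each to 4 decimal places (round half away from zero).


0.0028
0.2584

from the listed singular values, σ₁ = 39/10, σ_n = 39/1150
κ_2(A) = (39/10) / (39/1150) = 115.0000
κ_2(A)·‖δb‖/‖b‖ = 0.2584
solve Ax = b  →  x = [31.0681 -12.6673 81.8540]
2-norm of b is 3.7417; of x, 88.4634
with δb = [-0.0049 -0.0058 0.0037], A·Δx = δb → ‖Δx‖ = 0.2479
dividing the unrounded norms, ‖Δx‖/‖x‖ = 0.0028
so the bound overstates the realised error by a factor of ≈ 92.2071 (computed from the unrounded values)


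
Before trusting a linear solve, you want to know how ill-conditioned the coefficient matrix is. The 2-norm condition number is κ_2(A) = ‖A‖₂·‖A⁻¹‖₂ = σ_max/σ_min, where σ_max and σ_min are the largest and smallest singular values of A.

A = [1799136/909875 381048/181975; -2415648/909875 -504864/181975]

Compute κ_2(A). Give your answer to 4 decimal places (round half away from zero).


313.7500

form AᵀA = [362889824256/33114900625 76205235456/6622980125; 76205235456/6622980125 16003409472/1324596025] with trace 907223616/39375625 and determinant 5308416/984390625
eigenvalues of AᵀA: λ = (tr ± √(tr²−4·det))/2 = 576/25, 9216/39375625
κ = σ_max/σ_min = (24/5)/(96/6275) = 313.7500


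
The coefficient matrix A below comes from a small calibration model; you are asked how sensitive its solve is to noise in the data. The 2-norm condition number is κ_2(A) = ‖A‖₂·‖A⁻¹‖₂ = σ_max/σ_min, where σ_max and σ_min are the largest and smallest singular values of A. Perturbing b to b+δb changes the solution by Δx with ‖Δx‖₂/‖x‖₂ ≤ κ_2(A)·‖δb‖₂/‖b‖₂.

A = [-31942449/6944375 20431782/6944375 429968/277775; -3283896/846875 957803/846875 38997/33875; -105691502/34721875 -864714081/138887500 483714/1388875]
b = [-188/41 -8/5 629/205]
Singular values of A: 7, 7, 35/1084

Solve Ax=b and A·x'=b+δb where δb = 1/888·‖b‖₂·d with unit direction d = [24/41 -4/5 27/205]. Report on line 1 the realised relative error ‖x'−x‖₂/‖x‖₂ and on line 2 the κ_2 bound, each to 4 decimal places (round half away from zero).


σ_max = 7, σ_min = 35/1084
κ = σ_max/σ_min = 7/(35/1084) = 216.8000
κ_2(A)·‖δb‖/‖b‖ = 0.2441
solve Ax = b  →  x = [-7.9585 1.7260 -29.8926]
‖b‖₂ = 5.7446 and ‖x‖₂ = 30.9820
re-solving with b+δb shifts x by Δx of norm 0.2004
dividing the unrounded norms, ‖Δx‖/‖x‖ = 0.0065
tightness: 0.0065 against a bound of 0.2441 (unrounded ratio ≈ 0.0265)

0.0065
0.2441


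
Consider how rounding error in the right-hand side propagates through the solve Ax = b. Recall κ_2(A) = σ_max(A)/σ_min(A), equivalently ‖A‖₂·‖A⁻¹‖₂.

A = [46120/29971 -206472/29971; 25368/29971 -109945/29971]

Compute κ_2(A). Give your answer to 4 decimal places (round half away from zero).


AᵀA = [9586816/3108169 -42600600/3108169; -42600600/3108169 189337681/3108169]; tr = 118337/1849, det = 64/1849
solving λ² − 118337/1849·λ + 64/1849 = 0 gives λ = 64, 1/1849
σ_max=√64=8, σ_min=√(1/1849)=(1/43) → κ = 344.0000

344.0000


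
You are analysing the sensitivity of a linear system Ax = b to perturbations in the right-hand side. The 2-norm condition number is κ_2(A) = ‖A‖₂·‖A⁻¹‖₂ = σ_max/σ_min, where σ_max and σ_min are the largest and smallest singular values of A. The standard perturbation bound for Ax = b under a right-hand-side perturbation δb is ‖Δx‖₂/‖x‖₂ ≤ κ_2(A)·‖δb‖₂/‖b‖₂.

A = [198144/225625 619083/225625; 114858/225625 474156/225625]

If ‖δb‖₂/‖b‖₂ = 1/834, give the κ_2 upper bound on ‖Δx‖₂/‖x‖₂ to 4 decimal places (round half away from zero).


M = AᵀA = [2098136196/2036265625 7085127672/2036265625; 7085127672/2036265625 24323506929/2036265625]. tr(M)=42274629/3258025, det(M)=26244/130321
solving λ² − 42274629/3258025·λ + 26244/130321 = 0 gives λ = 324/25, 2025/130321
κ = σ_max/σ_min = (18/5)/(45/361) = 28.8800
perturbation bound = 28.8800·1/834 = 0.0346

0.0346


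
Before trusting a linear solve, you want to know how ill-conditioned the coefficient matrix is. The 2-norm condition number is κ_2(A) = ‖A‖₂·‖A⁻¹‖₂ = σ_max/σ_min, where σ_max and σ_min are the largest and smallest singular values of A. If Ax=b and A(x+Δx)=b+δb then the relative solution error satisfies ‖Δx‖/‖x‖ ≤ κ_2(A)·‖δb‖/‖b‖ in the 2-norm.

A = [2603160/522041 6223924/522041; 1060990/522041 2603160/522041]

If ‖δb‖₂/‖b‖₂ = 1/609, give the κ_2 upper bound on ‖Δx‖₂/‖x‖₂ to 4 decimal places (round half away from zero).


AᵀA = [46758235300/1612584649 112211814960/1612584649; 112211814960/1612584649 269311668304/1612584649]; tr = 1870236116/9541921, det = 3841600/9541921
eigenvalues of AᵀA: λ = (tr ± √(tr²−4·det))/2 = 196, 19600/9541921
κ_2(A) = √(λ_max/λ_min) = √(196 / (19600/9541921)) = 308.9000
perturbation bound = 308.9000·1/609 = 0.5072

0.5072


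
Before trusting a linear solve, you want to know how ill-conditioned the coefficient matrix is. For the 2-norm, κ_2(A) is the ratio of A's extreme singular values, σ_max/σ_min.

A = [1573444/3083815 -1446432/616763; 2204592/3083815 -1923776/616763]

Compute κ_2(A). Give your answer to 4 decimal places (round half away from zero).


form AᵀA = [293438076304/380396598169 -1303404186240/380396598169; -1303404186240/380396598169 5793079628800/380396598169] with trace 3620771984/226291849 and determinant 1638400/226291849
eigenvalues of AᵀA: λ = (tr ± √(tr²−4·det))/2 = 16, 102400/226291849
κ = σ_max/σ_min = 4/(320/15043) = 188.0375

188.0375


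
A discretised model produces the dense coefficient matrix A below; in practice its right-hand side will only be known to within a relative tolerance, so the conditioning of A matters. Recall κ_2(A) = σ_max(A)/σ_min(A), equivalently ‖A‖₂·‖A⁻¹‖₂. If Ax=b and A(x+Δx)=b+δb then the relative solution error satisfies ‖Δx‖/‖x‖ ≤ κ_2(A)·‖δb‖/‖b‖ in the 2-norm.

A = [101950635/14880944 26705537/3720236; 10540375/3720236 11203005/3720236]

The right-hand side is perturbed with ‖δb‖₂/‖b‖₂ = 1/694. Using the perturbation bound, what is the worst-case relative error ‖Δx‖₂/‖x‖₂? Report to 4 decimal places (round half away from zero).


AᵀA = [72020852421025/1310310617344 18905218641855/327577654336; 18905218641855/327577654336 2481340318013/40947206792]; tr = 180052012601/1558038784, det = 2136750625/24928620544
solving λ² − 180052012601/1558038784·λ + 2136750625/24928620544 = 0 gives λ = 1849/16, 1155625/1558038784
κ = σ_max/σ_min = (43/4)/(1075/39472) = 394.7200
bound on ‖Δx‖/‖x‖: κ·ε = 394.7200·1/694 = 0.5688

0.5688


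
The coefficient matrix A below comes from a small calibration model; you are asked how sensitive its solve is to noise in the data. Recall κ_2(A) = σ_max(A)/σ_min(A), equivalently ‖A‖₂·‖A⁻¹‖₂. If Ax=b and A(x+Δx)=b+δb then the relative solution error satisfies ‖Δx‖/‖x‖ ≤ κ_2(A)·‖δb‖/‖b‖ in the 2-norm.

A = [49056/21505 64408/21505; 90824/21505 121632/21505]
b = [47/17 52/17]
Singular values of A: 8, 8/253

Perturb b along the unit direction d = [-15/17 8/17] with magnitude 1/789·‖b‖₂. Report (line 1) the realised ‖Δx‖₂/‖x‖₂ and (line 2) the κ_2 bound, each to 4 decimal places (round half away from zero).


σ_max = 8, σ_min = 8/253
condition number: 8 ÷ (8/253) = 253.0000
worst-case relative error ≤ 253.0000 × 1/789 = 0.3207
solve Ax = b  →  x = [25.6000 -18.5750]
‖b‖₂ = 4.1231 and ‖x‖₂ = 31.6290
δb = ε·‖b‖·d = [-0.0046 0.0025]; solving A·Δx = δb gives ‖Δx‖ = 0.1653
dividing the unrounded norms, ‖Δx‖/‖x‖ = 0.0052
realised/bound (from unrounded values) ≈ 0.0163

0.0052
0.3207


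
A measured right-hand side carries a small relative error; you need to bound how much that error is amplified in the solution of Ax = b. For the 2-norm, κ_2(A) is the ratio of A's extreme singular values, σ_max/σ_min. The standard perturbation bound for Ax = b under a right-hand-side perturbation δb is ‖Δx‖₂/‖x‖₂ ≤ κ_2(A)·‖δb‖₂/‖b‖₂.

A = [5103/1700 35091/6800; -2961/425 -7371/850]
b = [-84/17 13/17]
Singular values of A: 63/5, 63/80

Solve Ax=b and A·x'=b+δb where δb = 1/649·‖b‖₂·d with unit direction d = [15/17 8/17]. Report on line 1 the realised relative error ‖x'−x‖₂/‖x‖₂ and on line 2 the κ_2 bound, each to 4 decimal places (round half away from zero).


largest singular value 63/5, smallest 63/80
κ_2(A) = (63/5) / (63/80) = 16.0000
worst-case relative error ≤ 16.0000 × 1/649 = 0.0247
solve Ax = b  →  x = [3.9206 -3.2381]
‖b‖ = 5.0000, ‖x‖ = 5.0849
δb = ε·‖b‖·d = [0.0068 0.0036]; solving A·Δx = δb gives ‖Δx‖ = 0.0098
realised ‖Δx‖/‖x‖ = 0.0019
realised/bound (from unrounded values) ≈ 0.0780

0.0019
0.0247


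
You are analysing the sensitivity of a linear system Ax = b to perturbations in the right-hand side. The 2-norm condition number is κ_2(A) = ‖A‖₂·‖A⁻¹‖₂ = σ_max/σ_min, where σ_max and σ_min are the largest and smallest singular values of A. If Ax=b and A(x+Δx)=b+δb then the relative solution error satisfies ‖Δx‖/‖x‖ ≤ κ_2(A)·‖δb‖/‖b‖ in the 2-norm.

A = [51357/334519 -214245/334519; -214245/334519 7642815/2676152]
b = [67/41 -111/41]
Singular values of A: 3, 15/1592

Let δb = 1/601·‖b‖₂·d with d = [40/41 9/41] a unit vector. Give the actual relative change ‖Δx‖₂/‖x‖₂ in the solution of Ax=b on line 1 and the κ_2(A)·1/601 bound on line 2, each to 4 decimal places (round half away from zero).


from the listed singular values, σ₁ = 3, σ_n = 15/1592
κ = σ_max/σ_min = 3/(15/1592) = 318.4000
κ_2(A)·‖δb‖/‖b‖ = 0.5298
solve Ax = b  →  x = [103.7642 22.3220]
‖b‖ = 3.1623, ‖x‖ = 106.1380
re-solving with b+δb shifts x by Δx of norm 0.5584
realised ‖Δx‖/‖x‖ = 0.0053
tightness: 0.0053 against a bound of 0.5298 (unrounded ratio ≈ 0.0099)

0.0053
0.5298


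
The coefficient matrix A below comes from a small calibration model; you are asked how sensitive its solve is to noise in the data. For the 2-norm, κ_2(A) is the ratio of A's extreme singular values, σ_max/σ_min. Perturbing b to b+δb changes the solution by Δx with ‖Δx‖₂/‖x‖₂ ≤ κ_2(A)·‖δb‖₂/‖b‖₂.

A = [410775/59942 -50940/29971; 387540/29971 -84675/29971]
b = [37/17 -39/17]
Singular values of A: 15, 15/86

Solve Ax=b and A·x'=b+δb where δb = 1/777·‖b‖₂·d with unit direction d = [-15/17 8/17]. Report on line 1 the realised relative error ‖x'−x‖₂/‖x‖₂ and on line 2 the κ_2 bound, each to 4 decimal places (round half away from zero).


largest singular value 15, smallest 15/86
condition number: 15 ÷ (15/86) = 86.0000
perturbation bound = 86.0000·1/777 = 0.1107
solve Ax = b  →  x = [-3.8407 -16.7659]
‖b‖₂ = 3.1623 and ‖x‖₂ = 17.2001
with δb = [-0.0036 0.0019], A·Δx = δb → ‖Δx‖ = 0.0233
relative error = 0.0014
tightness: 0.0014 against a bound of 0.1107 (unrounded ratio ≈ 0.0123)

0.0014
0.1107


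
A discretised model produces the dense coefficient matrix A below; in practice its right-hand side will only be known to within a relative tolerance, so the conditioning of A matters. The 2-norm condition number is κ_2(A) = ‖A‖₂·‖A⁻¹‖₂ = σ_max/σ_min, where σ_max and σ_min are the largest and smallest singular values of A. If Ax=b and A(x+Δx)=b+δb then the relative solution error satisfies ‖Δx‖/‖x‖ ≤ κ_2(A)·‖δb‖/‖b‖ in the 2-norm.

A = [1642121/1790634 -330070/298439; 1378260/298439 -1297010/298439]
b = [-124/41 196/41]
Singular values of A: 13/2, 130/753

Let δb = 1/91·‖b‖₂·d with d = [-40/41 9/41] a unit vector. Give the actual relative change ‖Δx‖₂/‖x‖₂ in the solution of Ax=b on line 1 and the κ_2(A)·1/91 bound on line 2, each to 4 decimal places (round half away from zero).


0.0155
0.4137

σ_max = 13/2, σ_min = 130/753
κ_2(A) = (13/2) / (130/753) = 37.6500
κ_2(A)·‖δb‖/‖b‖ = 0.4137
solve Ax = b  →  x = [16.4244 16.3533]
‖b‖₂ = 5.6569 and ‖x‖₂ = 23.1774
with δb = [-0.0606 0.0136], A·Δx = δb → ‖Δx‖ = 0.3601
dividing the unrounded norms, ‖Δx‖/‖x‖ = 0.0155
realised/bound (from unrounded values) ≈ 0.0375


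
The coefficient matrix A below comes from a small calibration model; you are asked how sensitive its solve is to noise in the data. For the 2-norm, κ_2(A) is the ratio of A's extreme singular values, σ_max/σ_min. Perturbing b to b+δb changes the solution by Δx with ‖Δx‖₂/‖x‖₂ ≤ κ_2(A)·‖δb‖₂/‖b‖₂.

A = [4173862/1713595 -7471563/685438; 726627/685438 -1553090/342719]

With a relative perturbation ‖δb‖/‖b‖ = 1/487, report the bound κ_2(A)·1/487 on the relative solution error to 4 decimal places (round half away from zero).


0.5809

AᵀA = [490438851529/69500776900 -108958161312/3475038845; -108958161312/3475038845 387411880801/2780031076]; tr = 3026691217/20672450, det = 1771561/6615184
solving λ² − 3026691217/20672450·λ + 1771561/6615184 = 0 gives λ = 14641/100, 3025/1653796
κ = σ_max/σ_min = (121/10)/(55/1286) = 282.9200
κ_2(A)·‖δb‖/‖b‖ = 0.5809


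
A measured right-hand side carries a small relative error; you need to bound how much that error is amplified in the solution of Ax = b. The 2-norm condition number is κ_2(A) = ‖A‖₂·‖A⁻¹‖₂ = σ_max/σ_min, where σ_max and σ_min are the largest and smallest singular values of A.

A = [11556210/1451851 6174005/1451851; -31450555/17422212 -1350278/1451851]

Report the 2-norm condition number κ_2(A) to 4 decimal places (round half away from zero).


M = AᵀA = [12028411604425/180567204624 267294518845/7523633526; 267294518845/7523633526 23760611789/1253938921]. tr(M)=53459998969/624800016, det(M)=46854025/624800016
solving λ² − 53459998969/624800016·λ + 46854025/624800016 = 0 gives λ = 1369/16, 34225/39050001
κ = σ_max/σ_min = (37/4)/(185/6249) = 312.4500

312.4500


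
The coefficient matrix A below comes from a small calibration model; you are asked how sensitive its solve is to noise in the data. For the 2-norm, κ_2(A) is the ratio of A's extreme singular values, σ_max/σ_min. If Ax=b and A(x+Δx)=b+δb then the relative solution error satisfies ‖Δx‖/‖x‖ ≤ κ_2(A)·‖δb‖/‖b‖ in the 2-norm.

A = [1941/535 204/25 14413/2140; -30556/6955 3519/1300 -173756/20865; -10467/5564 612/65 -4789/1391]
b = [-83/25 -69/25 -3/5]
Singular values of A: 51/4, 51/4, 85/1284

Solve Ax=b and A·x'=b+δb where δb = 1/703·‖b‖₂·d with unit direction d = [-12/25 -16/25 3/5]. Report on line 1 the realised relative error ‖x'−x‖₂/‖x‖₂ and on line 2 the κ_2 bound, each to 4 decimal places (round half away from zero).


0.0021
0.2740

largest singular value 51/4, smallest 85/1284
κ_2(A) = (51/4) / (85/1284) = 192.6000
perturbation bound = 192.6000·1/703 = 0.2740
solve Ax = b  →  x = [-39.9776 -0.2474 21.3419]
2-norm of b is 4.3589; of x, 45.3183
δb = ε·‖b‖·d = [-0.0030 -0.0040 0.0037]; solving A·Δx = δb gives ‖Δx‖ = 0.0937
realised ‖Δx‖/‖x‖ = 0.0021
so the bound overstates the realised error by a factor of ≈ 132.5584 (computed from the unrounded values)


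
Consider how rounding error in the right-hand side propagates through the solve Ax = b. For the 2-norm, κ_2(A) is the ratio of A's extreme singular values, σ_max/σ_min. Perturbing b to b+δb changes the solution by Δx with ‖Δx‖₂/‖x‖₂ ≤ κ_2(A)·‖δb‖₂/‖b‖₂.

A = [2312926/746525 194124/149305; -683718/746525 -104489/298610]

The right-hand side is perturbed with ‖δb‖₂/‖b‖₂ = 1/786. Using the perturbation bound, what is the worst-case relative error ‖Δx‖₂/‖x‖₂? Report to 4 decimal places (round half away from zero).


form AᵀA = [9307355176/891679321 3877719615/891679321; 3877719615/891679321 6466178425/3566717284] with trace 258553841/21104836 and determinant 60025/5276209
solving λ² − 258553841/21104836·λ + 60025/5276209 = 0 gives λ = 49/4, 4900/5276209
so κ_2 = √((49/4) / (4900/5276209)) = 114.8500
perturbation bound = 114.8500·1/786 = 0.1461

0.1461


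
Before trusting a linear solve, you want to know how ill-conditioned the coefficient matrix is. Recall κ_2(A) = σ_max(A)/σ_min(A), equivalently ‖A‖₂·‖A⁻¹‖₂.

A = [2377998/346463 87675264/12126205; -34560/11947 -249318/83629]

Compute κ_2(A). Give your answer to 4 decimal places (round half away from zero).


257.3200

form AᵀA = [39404494116/710275801 1448069177088/24859653035; 1448069177088/24859653035 53218074980484/870087856225] with trace 120676076424/1034587225 and determinant 8503056/41383489
λ_max, λ_min = (120676076424/1034587225 ± √14561835705779982667776/1070370726133200625)/2 = 2916/25, 72900/41383489
κ = σ_max/σ_min = (54/5)/(270/6433) = 257.3200


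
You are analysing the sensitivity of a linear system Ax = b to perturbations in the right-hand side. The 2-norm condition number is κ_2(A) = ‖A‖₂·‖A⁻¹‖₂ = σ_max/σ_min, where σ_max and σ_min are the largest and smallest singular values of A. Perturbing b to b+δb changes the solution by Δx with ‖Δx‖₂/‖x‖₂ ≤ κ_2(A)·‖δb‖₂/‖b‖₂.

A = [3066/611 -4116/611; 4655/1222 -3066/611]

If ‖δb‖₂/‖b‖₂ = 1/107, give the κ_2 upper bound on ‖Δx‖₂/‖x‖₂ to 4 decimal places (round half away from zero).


AᵀA = [59270449/1493284 -19755771/373321; -19755771/373321 26341812/373321]; tr = 164637697/1493284, det = 86436/373321
λ_max, λ_min = (164637697/1493284 ± √27103506097530625/2229897104656)/2 = 441/4, 784/373321
κ = σ_max/σ_min = (21/2)/(28/611) = 229.1250
worst-case relative error ≤ 229.1250 × 1/107 = 2.1414

2.1414


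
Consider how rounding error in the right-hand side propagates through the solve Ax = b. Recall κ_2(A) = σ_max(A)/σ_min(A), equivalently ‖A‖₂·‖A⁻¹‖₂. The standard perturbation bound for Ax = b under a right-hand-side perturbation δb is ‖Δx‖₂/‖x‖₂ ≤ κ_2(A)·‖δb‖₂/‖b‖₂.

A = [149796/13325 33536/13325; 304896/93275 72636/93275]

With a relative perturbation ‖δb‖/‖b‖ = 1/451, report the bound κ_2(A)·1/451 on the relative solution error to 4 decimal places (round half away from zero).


0.6053

AᵀA = [1907943696/13920361 429281280/13920361; 429281280/13920361 96615184/13920361]; tr = 1192480/8281, det = 2304/8281
char-poly roots: 144 and 16/8281
κ = σ_max/σ_min = 12/(4/91) = 273.0000
κ_2(A)·‖δb‖/‖b‖ = 0.6053


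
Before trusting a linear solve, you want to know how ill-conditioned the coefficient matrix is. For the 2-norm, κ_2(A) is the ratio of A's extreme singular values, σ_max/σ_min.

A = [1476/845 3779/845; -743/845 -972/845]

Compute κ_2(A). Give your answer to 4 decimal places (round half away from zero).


AᵀA = [109225/28561 252000/28561; 252000/28561 609025/28561]; tr = 4250/169, det = 625/169
eigenvalues of AᵀA: λ = (tr ± √(tr²−4·det))/2 = 25, 25/169
κ = σ_max/σ_min = 5/(5/13) = 13.0000

13.0000


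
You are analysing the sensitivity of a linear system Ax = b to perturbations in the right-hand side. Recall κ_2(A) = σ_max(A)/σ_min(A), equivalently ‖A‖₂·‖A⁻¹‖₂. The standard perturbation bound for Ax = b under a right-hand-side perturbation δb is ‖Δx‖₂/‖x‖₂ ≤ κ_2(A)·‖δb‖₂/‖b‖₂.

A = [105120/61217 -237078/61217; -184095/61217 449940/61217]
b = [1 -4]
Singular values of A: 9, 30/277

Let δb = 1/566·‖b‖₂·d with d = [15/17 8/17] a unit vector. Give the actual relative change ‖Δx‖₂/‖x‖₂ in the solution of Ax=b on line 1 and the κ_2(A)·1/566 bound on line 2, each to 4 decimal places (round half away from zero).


0.0073
0.1468

from the listed singular values, σ₁ = 9, σ_n = 30/277
κ_2(A) = 9 / (30/277) = 83.1000
worst-case relative error ≤ 83.1000 × 1/566 = 0.1468
solve Ax = b  →  x = [-8.3521 -3.9615]
2-norm of b is 4.1231; of x, 9.2440
with δb = [0.0064 0.0034], A·Δx = δb → ‖Δx‖ = 0.0673
realised ‖Δx‖/‖x‖ = 0.0073
realised/bound (from unrounded values) ≈ 0.0496


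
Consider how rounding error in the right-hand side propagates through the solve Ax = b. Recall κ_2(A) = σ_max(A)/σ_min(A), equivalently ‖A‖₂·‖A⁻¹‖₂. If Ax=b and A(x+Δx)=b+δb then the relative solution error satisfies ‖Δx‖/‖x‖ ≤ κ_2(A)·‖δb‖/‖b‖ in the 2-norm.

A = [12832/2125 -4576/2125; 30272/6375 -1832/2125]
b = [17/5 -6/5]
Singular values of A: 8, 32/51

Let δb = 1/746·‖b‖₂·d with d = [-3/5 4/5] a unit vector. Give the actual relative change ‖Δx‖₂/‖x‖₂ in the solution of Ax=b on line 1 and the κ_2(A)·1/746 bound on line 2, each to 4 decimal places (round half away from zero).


largest singular value 8, smallest 32/51
κ = σ_max/σ_min = 8/(32/51) = 12.7500
bound on ‖Δx‖/‖x‖: κ·ε = 12.7500·1/746 = 0.0171
solve Ax = b  →  x = [-1.0988 -4.6600]
‖b‖ = 3.6056, ‖x‖ = 4.7878
with δb = [-0.0029 0.0039], A·Δx = δb → ‖Δx‖ = 0.0077
dividing the unrounded norms, ‖Δx‖/‖x‖ = 0.0016
so the bound overstates the realised error by a factor of ≈ 10.6231 (computed from the unrounded values)

0.0016
0.0171


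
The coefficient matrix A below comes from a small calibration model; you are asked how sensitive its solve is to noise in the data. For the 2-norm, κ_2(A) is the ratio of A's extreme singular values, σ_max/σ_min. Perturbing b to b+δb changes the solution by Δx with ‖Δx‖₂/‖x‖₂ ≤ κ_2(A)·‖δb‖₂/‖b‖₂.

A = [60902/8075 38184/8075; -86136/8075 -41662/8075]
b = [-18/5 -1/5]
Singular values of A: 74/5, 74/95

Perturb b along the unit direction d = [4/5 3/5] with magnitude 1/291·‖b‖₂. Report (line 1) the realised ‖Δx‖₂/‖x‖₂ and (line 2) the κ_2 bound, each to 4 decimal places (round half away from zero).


from the listed singular values, σ₁ = 74/5, σ_n = 74/95
κ = σ_max/σ_min = (74/5)/(74/95) = 19.0000
perturbation bound = 19.0000·1/291 = 0.0653
solve Ax = b  →  x = [1.6932 -3.4618]
‖b‖₂ = 3.6056 and ‖x‖₂ = 3.8537
δb = ε·‖b‖·d = [0.0099 0.0074]; solving A·Δx = δb gives ‖Δx‖ = 0.0159
relative error = 0.0041
tightness: 0.0041 against a bound of 0.0653 (unrounded ratio ≈ 0.0632)

0.0041
0.0653


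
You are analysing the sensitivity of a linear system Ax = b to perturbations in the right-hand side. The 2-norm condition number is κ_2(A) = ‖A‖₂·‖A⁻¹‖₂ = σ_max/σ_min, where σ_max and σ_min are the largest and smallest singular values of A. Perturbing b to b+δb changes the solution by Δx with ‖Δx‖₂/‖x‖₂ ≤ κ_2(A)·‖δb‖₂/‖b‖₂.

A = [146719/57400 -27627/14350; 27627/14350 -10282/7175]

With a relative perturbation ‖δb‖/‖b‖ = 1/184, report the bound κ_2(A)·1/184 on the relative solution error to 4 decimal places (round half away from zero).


1.9965

form AᵀA = [1349539321/131790400 -253035693/32947600; -253035693/32947600 47445169/8236900] with trace 84346481/5271616 and determinant 625/329476
eigenvalues of AᵀA: λ = (tr ± √(tr²−4·det))/2 = 16, 625/5271616
κ_2(A) = √(λ_max/λ_min) = √(16 / (625/5271616)) = 367.3600
perturbation bound = 367.3600·1/184 = 1.9965


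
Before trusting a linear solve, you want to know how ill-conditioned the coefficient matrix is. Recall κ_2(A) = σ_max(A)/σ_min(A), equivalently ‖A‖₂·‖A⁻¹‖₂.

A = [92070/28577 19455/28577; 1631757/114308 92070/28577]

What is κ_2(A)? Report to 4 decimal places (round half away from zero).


340.0000

form AᵀA = [1664640729/7772944 46817595/971618; 46817595/971618 5267925/485809] with trace 1040409/4624 and determinant 2025/4624
char-poly roots: 225 and 9/4624
κ_2(A) = √(λ_max/λ_min) = √(225 / (9/4624)) = 340.0000


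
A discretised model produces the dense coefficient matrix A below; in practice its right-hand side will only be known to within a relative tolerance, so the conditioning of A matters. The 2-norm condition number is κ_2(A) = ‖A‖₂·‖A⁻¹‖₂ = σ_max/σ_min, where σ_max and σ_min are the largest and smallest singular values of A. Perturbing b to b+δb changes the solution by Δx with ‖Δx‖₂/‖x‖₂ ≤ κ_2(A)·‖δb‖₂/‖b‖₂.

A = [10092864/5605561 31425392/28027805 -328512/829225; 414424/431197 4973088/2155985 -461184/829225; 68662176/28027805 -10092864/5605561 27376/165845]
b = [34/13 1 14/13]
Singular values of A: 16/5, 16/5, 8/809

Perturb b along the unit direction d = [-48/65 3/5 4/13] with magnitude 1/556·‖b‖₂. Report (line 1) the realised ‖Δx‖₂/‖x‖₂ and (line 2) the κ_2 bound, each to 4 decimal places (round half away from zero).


from the listed singular values, σ₁ = 16/5, σ_n = 8/809
condition number: (16/5) ÷ (8/809) = 323.6000
worst-case relative error ≤ 323.6000 × 1/556 = 0.5820
solve Ax = b  →  x = [-7.7263 -20.1682 -98.7957]
‖b‖ = 3.0000, ‖x‖ = 101.1289
with δb = [-0.0040 0.0032 0.0017], A·Δx = δb → ‖Δx‖ = 0.5456
dividing the unrounded norms, ‖Δx‖/‖x‖ = 0.0054
realised/bound (from unrounded values) ≈ 0.0093

0.0054
0.5820


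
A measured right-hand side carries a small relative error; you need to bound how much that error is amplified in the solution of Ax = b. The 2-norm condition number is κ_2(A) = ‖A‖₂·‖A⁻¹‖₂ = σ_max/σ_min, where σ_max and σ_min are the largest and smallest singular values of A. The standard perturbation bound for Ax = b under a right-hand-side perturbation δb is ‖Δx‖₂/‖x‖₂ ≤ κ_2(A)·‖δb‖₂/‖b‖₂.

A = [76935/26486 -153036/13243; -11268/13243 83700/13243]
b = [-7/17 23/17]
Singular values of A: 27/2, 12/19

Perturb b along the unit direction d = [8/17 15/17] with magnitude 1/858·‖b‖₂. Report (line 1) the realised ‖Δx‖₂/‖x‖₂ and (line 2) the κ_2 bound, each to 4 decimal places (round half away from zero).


from the listed singular values, σ₁ = 27/2, σ_n = 12/19
κ_2(A) = (27/2) / (12/19) = 21.3750
worst-case relative error ≤ 21.3750 × 1/858 = 0.0249
solve Ax = b  →  x = [1.5285 0.4198]
2-norm of b is 1.4142; of x, 1.5851
re-solving with b+δb shifts x by Δx of norm 0.0026
realised ‖Δx‖/‖x‖ = 0.0016
so the bound overstates the realised error by a factor of ≈ 15.1309 (computed from the unrounded values)

0.0016
0.0249


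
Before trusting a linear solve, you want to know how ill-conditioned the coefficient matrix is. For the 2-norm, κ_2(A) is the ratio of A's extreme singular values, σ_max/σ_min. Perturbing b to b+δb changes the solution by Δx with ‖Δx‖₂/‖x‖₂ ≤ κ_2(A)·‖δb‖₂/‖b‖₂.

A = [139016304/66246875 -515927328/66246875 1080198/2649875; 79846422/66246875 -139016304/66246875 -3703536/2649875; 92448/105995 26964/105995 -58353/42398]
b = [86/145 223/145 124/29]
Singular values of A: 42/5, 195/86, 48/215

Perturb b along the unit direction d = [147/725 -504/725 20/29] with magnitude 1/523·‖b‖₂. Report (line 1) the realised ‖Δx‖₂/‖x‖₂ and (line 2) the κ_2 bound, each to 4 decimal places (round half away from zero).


σ_max = 42/5, σ_min = 48/215
κ = σ_max/σ_min = (42/5)/(48/215) = 37.6250
worst-case relative error ≤ 37.6250 × 1/523 = 0.0719
solve Ax = b  →  x = [8.4185 2.3314 2.6591]
2-norm of b is 4.5826; of x, 9.1312
with δb = [0.0018 -0.0061 0.0060], A·Δx = δb → ‖Δx‖ = 0.0392
dividing the unrounded norms, ‖Δx‖/‖x‖ = 0.0043
realised/bound (from unrounded values) ≈ 0.0597

0.0043
0.0719


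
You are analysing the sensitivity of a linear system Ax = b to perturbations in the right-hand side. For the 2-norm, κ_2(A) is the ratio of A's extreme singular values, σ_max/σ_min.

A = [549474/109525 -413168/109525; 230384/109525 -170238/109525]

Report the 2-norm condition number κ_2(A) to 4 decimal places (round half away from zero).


M = AᵀA = [2100582628/70980625 -1575415296/70980625; -1575415296/70980625 1181590372/70980625]. tr(M)=26257384/567845, det(M)=1336336/70980625
char-poly roots: 1156/25 and 1156/2839225
κ = σ_max/σ_min = (34/5)/(34/1685) = 337.0000

337.0000


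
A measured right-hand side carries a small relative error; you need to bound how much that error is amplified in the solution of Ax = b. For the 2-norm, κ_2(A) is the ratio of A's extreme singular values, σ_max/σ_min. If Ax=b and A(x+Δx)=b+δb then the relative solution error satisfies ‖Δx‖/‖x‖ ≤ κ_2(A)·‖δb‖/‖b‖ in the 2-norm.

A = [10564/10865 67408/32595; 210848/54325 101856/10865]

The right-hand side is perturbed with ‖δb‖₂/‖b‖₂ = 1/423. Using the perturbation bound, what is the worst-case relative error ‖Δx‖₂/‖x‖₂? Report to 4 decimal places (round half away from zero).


M = AᵀA = [28106384/1755625 40445504/1053375; 40445504/1053375 58248448/632025]. tr(M)=1709168656/15800625, det(M)=467943424/395015625
λ_max, λ_min = (1709168656/15800625 ± √2920074486882631936/249659750390625)/2 = 2704/25, 173056/15800625
κ = σ_max/σ_min = (52/5)/(416/3975) = 99.3750
bound on ‖Δx‖/‖x‖: κ·ε = 99.3750·1/423 = 0.2349

0.2349


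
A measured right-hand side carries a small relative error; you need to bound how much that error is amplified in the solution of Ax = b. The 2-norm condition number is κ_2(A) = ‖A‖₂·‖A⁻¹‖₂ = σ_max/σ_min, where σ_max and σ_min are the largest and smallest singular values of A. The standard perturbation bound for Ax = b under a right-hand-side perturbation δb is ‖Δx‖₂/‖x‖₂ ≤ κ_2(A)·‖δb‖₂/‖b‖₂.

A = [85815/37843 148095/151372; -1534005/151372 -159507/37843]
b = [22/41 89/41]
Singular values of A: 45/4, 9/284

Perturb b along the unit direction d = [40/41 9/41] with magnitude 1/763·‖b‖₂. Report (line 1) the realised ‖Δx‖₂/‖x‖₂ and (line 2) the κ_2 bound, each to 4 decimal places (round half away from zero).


0.0029
0.4653

from the listed singular values, σ₁ = 45/4, σ_n = 9/284
κ = σ_max/σ_min = (45/4)/(9/284) = 355.0000
bound on ‖Δx‖/‖x‖: κ·ε = 355.0000·1/763 = 0.4653
solve Ax = b  →  x = [-12.3009 29.0598]
‖b‖₂ = 2.2361 and ‖x‖₂ = 31.5561
δb = ε·‖b‖·d = [0.0029 0.0006]; solving A·Δx = δb gives ‖Δx‖ = 0.0925
relative error = 0.0029
tightness: 0.0029 against a bound of 0.4653 (unrounded ratio ≈ 0.0063)
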